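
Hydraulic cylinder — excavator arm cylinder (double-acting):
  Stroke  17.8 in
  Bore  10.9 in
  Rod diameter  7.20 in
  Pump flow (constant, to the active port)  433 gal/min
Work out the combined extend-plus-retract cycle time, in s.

t ≈ 1.56 s

Cap-side area A_cap = π/4 × (10.9 in)² = 93.31 in^2
Rod-side annular area A_ann = π/4 × (10.9² − 7.20²) = 52.60 in^2
t_ext = A_cap·L/Q = 0.9964 s
t_ret = A_ann·L/Q = 0.5616 s
t_cycle = t_ext + t_ret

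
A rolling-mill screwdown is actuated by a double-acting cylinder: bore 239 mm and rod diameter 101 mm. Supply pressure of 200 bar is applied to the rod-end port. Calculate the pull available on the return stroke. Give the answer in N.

Rod-side annular area A_ann = π/4 × (239² − 101²) = 36850 mm^2
On retraction the pressure acts on the annular area (bore minus rod).
F = P × A_ann

F ≈ 7.37e5 N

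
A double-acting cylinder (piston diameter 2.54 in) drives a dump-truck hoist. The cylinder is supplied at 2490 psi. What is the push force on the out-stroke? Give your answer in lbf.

Cap-side area A_cap = π/4 × (2.54 in)² = 5.067 in^2
F = P × A_cap = 2490 psi × A_cap

F ≈ 12600 lbf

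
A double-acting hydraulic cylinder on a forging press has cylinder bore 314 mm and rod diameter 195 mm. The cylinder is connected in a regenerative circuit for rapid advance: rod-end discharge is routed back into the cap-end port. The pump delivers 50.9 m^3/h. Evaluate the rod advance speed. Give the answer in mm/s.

In regeneration the rod-end outflow joins the pump flow into the cap end, so the net volume the pump must supply per unit advance equals the rod cross-section area.
Rod cross-section A_rod = π/4 × (195 mm)² = 29860 mm^2
v = Q_pump / A_rod

v ≈ 473 mm/s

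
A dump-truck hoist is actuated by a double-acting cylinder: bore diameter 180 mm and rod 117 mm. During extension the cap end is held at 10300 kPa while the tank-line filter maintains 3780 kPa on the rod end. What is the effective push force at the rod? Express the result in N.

F ≈ 2.07e5 N

Cap-side area A_cap = π/4 × (180 mm)² = 25450 mm^2
Rod-side annular area A_ann = π/4 × (180² − 117²) = 14700 mm^2
Net thrust = P_cap·A_cap − P_rod·A_ann = 2.621e5 N − 55550 N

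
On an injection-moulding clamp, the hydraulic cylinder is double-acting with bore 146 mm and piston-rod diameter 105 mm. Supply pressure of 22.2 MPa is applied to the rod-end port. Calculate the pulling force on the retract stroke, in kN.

F ≈ 179 kN

Rod-side annular area A_ann = π/4 × (146² − 105²) = 8083 mm^2
On retraction the pressure acts on the annular area (bore minus rod).
F = P × A_ann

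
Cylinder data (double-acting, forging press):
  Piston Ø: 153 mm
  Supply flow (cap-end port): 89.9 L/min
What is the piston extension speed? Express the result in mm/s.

v ≈ 81.5 mm/s

Cap-side area A_cap = π/4 × (153 mm)² = 18390 mm^2
v = Q / A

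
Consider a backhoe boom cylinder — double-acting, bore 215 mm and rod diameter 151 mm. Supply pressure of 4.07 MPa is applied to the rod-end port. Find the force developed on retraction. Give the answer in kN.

F ≈ 74.9 kN

Rod-side annular area A_ann = π/4 × (215² − 151²) = 18400 mm^2
On retraction the pressure acts on the annular area (bore minus rod).
F = P × A_ann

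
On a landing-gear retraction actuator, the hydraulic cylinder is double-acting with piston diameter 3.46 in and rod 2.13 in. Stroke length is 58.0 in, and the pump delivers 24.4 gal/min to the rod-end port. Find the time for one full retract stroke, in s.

t ≈ 3.61 s

Rod-side annular area A_ann = π/4 × (3.46² − 2.13²) = 5.839 in^2
Swept volume V = A × L; t = V / Q = A·L / Q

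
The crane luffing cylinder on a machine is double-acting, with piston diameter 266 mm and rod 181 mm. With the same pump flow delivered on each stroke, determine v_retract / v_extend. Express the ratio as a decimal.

v_ret/v_ext ≈ 1.86

Cap-side area A_cap = π/4 × (266 mm)² = 55570 mm^2
Rod-side annular area A_ann = π/4 × (266² − 181²) = 29840 mm^2
For equal Q, v ∝ 1/A, so v_ret/v_ext = A_cap/A_ann.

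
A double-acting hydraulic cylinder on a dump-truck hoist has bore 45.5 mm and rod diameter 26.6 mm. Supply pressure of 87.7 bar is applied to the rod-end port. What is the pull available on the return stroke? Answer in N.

F ≈ 9390 N

Rod-side annular area A_ann = π/4 × (45.5² − 26.6²) = 1070 mm^2
On retraction the pressure acts on the annular area (bore minus rod).
F = P × A_ann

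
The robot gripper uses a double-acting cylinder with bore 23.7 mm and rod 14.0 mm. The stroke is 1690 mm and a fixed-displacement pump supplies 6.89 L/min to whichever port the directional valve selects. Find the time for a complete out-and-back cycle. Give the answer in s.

Cap-side area A_cap = π/4 × (23.7 mm)² = 441.2 mm^2
Rod-side annular area A_ann = π/4 × (23.7² − 14.0²) = 287.2 mm^2
t_ext = A_cap·L/Q = 6.492 s
t_ret = A_ann·L/Q = 4.227 s
t_cycle = t_ext + t_ret

t ≈ 10.7 s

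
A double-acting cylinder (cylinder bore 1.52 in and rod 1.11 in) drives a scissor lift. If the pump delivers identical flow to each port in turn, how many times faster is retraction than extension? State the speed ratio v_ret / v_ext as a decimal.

Cap-side area A_cap = π/4 × (1.52 in)² = 1.815 in^2
Rod-side annular area A_ann = π/4 × (1.52² − 1.11²) = 0.8469 in^2
For equal Q, v ∝ 1/A, so v_ret/v_ext = A_cap/A_ann.

v_ret/v_ext ≈ 2.14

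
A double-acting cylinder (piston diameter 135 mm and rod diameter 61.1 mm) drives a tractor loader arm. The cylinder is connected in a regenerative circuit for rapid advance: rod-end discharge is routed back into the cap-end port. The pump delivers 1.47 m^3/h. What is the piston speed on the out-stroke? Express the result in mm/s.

v ≈ 139 mm/s

In regeneration the rod-end outflow joins the pump flow into the cap end, so the net volume the pump must supply per unit advance equals the rod cross-section area.
Rod cross-section A_rod = π/4 × (61.1 mm)² = 2932 mm^2
v = Q_pump / A_rod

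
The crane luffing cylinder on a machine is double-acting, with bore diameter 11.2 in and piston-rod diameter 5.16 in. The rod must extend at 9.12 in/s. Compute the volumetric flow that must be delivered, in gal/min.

Q ≈ 233 gal/min

Cap-side area A_cap = π/4 × (11.2 in)² = 98.52 in^2
Q = A × v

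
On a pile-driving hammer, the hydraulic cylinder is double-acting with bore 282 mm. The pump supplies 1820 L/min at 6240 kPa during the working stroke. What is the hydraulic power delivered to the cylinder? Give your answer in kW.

Hydraulic power = P × Q

W ≈ 189 kW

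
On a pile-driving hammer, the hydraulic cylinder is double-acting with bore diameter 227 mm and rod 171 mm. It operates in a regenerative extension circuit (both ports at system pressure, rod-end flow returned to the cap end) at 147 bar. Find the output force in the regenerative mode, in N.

With equal pressure on both faces, forces on the annular region cancel; the net push is pressure × rod cross-section.
Rod cross-section A_rod = π/4 × (171 mm)² = 22970 mm^2
F = P × A_rod

F ≈ 3.38e5 N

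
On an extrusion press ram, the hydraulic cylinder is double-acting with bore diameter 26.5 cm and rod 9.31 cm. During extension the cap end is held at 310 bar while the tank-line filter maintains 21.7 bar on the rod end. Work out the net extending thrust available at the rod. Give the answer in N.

F ≈ 1.60e6 N

Cap-side area A_cap = π/4 × (26.5 cm)² = 551.5 cm^2
Rod-side annular area A_ann = π/4 × (26.5² − 9.31²) = 483.5 cm^2
Net thrust = P_cap·A_cap − P_rod·A_ann = 1.710e6 N − 1.049e5 N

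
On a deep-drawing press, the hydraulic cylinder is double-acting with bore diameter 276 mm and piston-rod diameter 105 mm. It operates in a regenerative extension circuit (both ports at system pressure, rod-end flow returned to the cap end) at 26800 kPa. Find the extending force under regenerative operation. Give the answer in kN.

With equal pressure on both faces, forces on the annular region cancel; the net push is pressure × rod cross-section.
Rod cross-section A_rod = π/4 × (105 mm)² = 8659 mm^2
F = P × A_rod

F ≈ 232 kN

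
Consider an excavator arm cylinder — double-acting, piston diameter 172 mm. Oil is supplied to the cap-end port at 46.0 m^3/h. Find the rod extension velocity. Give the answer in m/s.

Cap-side area A_cap = π/4 × (172 mm)² = 23240 mm^2
v = Q / A

v ≈ 0.550 m/s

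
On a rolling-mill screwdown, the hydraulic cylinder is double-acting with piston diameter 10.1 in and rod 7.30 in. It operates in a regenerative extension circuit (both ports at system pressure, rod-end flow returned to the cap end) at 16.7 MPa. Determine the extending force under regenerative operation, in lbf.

F ≈ 1.01e5 lbf

With equal pressure on both faces, forces on the annular region cancel; the net push is pressure × rod cross-section.
Rod cross-section A_rod = π/4 × (7.30 in)² = 41.85 in^2
F = P × A_rod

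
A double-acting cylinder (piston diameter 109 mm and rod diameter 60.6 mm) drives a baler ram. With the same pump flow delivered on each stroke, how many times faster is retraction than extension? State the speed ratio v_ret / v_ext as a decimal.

v_ret/v_ext ≈ 1.45

Cap-side area A_cap = π/4 × (109 mm)² = 9331 mm^2
Rod-side annular area A_ann = π/4 × (109² − 60.6²) = 6447 mm^2
For equal Q, v ∝ 1/A, so v_ret/v_ext = A_cap/A_ann.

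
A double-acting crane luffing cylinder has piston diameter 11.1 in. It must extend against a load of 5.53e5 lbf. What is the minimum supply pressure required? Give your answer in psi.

P ≈ 5710 psi

Cap-side area A_cap = π/4 × (11.1 in)² = 96.77 in^2
P = F / A = 5.53e5 lbf / A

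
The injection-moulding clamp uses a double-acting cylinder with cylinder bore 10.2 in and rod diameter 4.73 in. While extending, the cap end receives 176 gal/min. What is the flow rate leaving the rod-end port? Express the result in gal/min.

Q_out ≈ 138 gal/min

Cap-side area A_cap = π/4 × (10.2 in)² = 81.71 in^2
Rod-side annular area A_ann = π/4 × (10.2² − 4.73²) = 64.14 in^2
Piston speed v = Q_in/A_cap; rod-end outflow Q_out = v × A_ann = Q_in × A_ann/A_cap.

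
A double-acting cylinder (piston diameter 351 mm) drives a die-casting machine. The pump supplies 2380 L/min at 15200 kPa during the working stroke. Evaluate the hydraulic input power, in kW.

Hydraulic power = P × Q

W ≈ 603 kW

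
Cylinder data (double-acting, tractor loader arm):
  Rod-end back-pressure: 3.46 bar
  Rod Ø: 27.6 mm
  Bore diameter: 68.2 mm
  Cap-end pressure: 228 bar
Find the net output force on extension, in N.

F ≈ 82200 N

Cap-side area A_cap = π/4 × (68.2 mm)² = 3653 mm^2
Rod-side annular area A_ann = π/4 × (68.2² − 27.6²) = 3055 mm^2
Net thrust = P_cap·A_cap − P_rod·A_ann = 83290 N − 1057 N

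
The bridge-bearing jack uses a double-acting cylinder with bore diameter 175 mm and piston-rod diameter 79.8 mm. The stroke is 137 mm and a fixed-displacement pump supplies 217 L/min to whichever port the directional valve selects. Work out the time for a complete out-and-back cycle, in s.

Cap-side area A_cap = π/4 × (175 mm)² = 24050 mm^2
Rod-side annular area A_ann = π/4 × (175² − 79.8²) = 19050 mm^2
t_ext = A_cap·L/Q = 0.9111 s
t_ret = A_ann·L/Q = 0.7217 s
t_cycle = t_ext + t_ret

t ≈ 1.63 s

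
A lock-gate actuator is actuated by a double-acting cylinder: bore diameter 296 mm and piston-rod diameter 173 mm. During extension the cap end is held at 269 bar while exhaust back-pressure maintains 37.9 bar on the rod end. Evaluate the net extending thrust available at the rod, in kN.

Cap-side area A_cap = π/4 × (296 mm)² = 68810 mm^2
Rod-side annular area A_ann = π/4 × (296² − 173²) = 45310 mm^2
Net thrust = P_cap·A_cap − P_rod·A_ann = 1851 kN − 171.7 kN

F ≈ 1680 kN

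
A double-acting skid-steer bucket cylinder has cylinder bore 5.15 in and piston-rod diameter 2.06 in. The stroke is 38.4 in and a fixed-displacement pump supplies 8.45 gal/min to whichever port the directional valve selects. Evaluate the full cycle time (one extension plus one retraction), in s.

t ≈ 45.2 s

Cap-side area A_cap = π/4 × (5.15 in)² = 20.83 in^2
Rod-side annular area A_ann = π/4 × (5.15² − 2.06²) = 17.50 in^2
t_ext = A_cap·L/Q = 24.59 s
t_ret = A_ann·L/Q = 20.65 s
t_cycle = t_ext + t_ret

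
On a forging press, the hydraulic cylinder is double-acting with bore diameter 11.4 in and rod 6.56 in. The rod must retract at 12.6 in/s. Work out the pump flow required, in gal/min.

Rod-side annular area A_ann = π/4 × (11.4² − 6.56²) = 68.27 in^2
Q = A × v

Q ≈ 223 gal/min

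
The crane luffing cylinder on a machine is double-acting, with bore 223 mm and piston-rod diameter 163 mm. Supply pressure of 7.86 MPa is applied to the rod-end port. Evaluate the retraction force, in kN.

F ≈ 143 kN

Rod-side annular area A_ann = π/4 × (223² − 163²) = 18190 mm^2
On retraction the pressure acts on the annular area (bore minus rod).
F = P × A_ann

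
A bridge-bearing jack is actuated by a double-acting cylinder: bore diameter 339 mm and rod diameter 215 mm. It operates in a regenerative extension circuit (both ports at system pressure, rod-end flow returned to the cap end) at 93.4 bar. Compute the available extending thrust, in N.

F ≈ 3.39e5 N

With equal pressure on both faces, forces on the annular region cancel; the net push is pressure × rod cross-section.
Rod cross-section A_rod = π/4 × (215 mm)² = 36310 mm^2
F = P × A_rod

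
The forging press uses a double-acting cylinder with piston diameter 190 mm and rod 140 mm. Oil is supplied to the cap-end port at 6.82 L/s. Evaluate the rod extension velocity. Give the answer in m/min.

v ≈ 14.4 m/min

Cap-side area A_cap = π/4 × (190 mm)² = 28350 mm^2
v = Q / A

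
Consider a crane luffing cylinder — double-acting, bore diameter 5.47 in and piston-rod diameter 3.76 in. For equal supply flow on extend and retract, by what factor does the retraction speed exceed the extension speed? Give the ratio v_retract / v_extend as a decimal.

Cap-side area A_cap = π/4 × (5.47 in)² = 23.50 in^2
Rod-side annular area A_ann = π/4 × (5.47² − 3.76²) = 12.40 in^2
For equal Q, v ∝ 1/A, so v_ret/v_ext = A_cap/A_ann.

v_ret/v_ext ≈ 1.90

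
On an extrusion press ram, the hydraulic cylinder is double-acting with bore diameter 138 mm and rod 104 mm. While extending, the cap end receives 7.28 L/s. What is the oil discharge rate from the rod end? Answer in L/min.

Cap-side area A_cap = π/4 × (138 mm)² = 14960 mm^2
Rod-side annular area A_ann = π/4 × (138² − 104²) = 6462 mm^2
Piston speed v = Q_in/A_cap; rod-end outflow Q_out = v × A_ann = Q_in × A_ann/A_cap.

Q_out ≈ 189 L/min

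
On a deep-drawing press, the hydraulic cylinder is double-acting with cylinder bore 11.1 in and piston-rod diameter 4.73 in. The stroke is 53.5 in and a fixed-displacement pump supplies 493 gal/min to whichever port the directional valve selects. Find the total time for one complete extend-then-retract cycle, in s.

t ≈ 4.96 s

Cap-side area A_cap = π/4 × (11.1 in)² = 96.77 in^2
Rod-side annular area A_ann = π/4 × (11.1² − 4.73²) = 79.20 in^2
t_ext = A_cap·L/Q = 2.728 s
t_ret = A_ann·L/Q = 2.232 s
t_cycle = t_ext + t_ret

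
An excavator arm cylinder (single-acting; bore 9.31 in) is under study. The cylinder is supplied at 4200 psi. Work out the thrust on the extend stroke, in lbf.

F ≈ 2.86e5 lbf

Cap-side area A_cap = π/4 × (9.31 in)² = 68.08 in^2
F = P × A_cap = 4200 psi × A_cap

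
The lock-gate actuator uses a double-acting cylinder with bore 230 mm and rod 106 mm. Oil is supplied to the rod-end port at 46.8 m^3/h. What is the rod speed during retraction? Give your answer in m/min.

Rod-side annular area A_ann = π/4 × (230² − 106²) = 32720 mm^2
Flow into the rod-end port fills the annular volume.
v = Q / A

v ≈ 23.8 m/min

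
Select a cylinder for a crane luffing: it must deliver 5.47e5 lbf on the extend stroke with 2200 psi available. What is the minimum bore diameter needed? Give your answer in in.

Extension force acts on the full piston face: F = P × (π/4)D².
D = √(4F / (πP)) = √(4 × 5.47e5 lbf / (π × 2200 psi))

D ≈ 17.8 in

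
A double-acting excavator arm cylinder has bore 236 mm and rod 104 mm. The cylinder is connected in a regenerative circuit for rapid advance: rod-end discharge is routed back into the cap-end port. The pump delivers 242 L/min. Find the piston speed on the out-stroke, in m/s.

In regeneration the rod-end outflow joins the pump flow into the cap end, so the net volume the pump must supply per unit advance equals the rod cross-section area.
Rod cross-section A_rod = π/4 × (104 mm)² = 8495 mm^2
v = Q_pump / A_rod

v ≈ 0.475 m/s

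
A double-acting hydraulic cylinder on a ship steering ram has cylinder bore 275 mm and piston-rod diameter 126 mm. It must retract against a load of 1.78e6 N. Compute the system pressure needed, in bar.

Rod-side annular area A_ann = π/4 × (275² − 126²) = 46930 mm^2
Retraction: pressure acts on the annular area.
P = F / A = 1.78e6 N / A

P ≈ 379 bar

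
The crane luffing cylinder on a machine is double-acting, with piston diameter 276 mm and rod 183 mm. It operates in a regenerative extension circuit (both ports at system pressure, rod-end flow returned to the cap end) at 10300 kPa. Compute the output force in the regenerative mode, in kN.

F ≈ 271 kN

With equal pressure on both faces, forces on the annular region cancel; the net push is pressure × rod cross-section.
Rod cross-section A_rod = π/4 × (183 mm)² = 26300 mm^2
F = P × A_rod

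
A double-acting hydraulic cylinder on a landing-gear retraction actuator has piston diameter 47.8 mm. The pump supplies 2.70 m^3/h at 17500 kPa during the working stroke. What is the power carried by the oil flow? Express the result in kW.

Hydraulic power = P × Q

W ≈ 13.1 kW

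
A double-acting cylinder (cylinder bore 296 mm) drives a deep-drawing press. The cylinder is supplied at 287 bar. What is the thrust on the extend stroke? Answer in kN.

Cap-side area A_cap = π/4 × (296 mm)² = 68810 mm^2
F = P × A_cap = 287 bar × A_cap

F ≈ 1970 kN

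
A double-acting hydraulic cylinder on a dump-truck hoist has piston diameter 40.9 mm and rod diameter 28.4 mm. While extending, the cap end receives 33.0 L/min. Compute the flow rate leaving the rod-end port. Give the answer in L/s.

Q_out ≈ 0.285 L/s

Cap-side area A_cap = π/4 × (40.9 mm)² = 1314 mm^2
Rod-side annular area A_ann = π/4 × (40.9² − 28.4²) = 680.4 mm^2
Piston speed v = Q_in/A_cap; rod-end outflow Q_out = v × A_ann = Q_in × A_ann/A_cap.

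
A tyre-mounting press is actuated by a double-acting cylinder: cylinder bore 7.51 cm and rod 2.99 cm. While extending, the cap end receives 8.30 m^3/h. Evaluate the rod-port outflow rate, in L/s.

Q_out ≈ 1.94 L/s

Cap-side area A_cap = π/4 × (7.51 cm)² = 44.30 cm^2
Rod-side annular area A_ann = π/4 × (7.51² − 2.99²) = 37.27 cm^2
Piston speed v = Q_in/A_cap; rod-end outflow Q_out = v × A_ann = Q_in × A_ann/A_cap.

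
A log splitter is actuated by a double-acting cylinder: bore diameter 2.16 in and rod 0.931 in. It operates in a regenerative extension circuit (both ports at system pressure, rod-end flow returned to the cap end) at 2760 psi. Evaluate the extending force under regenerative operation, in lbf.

With equal pressure on both faces, forces on the annular region cancel; the net push is pressure × rod cross-section.
Rod cross-section A_rod = π/4 × (0.931 in)² = 0.6808 in^2
F = P × A_rod

F ≈ 1880 lbf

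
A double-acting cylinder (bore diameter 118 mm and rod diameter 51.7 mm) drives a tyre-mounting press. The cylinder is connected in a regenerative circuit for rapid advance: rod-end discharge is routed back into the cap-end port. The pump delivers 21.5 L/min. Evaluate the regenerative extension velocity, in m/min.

v ≈ 10.2 m/min

In regeneration the rod-end outflow joins the pump flow into the cap end, so the net volume the pump must supply per unit advance equals the rod cross-section area.
Rod cross-section A_rod = π/4 × (51.7 mm)² = 2099 mm^2
v = Q_pump / A_rod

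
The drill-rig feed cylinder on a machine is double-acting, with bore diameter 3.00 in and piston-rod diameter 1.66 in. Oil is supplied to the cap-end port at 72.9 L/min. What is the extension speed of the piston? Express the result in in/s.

v ≈ 10.5 in/s

Cap-side area A_cap = π/4 × (3.00 in)² = 7.069 in^2
v = Q / A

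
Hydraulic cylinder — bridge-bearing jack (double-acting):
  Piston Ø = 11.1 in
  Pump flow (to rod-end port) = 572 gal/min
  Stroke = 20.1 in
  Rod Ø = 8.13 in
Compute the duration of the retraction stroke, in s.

Rod-side annular area A_ann = π/4 × (11.1² − 8.13²) = 44.86 in^2
Swept volume V = A × L; t = V / Q = A·L / Q

t ≈ 0.409 s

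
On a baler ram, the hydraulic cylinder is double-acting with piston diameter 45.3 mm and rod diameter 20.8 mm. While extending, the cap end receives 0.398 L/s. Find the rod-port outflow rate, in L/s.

Cap-side area A_cap = π/4 × (45.3 mm)² = 1612 mm^2
Rod-side annular area A_ann = π/4 × (45.3² − 20.8²) = 1272 mm^2
Piston speed v = Q_in/A_cap; rod-end outflow Q_out = v × A_ann = Q_in × A_ann/A_cap.

Q_out ≈ 0.314 L/s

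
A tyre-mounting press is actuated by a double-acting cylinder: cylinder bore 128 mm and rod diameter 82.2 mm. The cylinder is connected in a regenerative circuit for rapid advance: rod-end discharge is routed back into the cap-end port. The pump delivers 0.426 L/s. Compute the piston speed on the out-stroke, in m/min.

v ≈ 4.82 m/min

In regeneration the rod-end outflow joins the pump flow into the cap end, so the net volume the pump must supply per unit advance equals the rod cross-section area.
Rod cross-section A_rod = π/4 × (82.2 mm)² = 5307 mm^2
v = Q_pump / A_rod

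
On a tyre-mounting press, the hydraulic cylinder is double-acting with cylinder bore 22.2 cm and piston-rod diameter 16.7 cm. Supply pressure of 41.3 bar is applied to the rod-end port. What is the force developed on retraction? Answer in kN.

F ≈ 69.4 kN

Rod-side annular area A_ann = π/4 × (22.2² − 16.7²) = 168.0 cm^2
On retraction the pressure acts on the annular area (bore minus rod).
F = P × A_ann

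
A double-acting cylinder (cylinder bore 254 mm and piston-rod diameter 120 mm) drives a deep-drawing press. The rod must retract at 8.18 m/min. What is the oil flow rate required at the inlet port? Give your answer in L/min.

Q ≈ 322 L/min

Rod-side annular area A_ann = π/4 × (254² − 120²) = 39360 mm^2
Q = A × v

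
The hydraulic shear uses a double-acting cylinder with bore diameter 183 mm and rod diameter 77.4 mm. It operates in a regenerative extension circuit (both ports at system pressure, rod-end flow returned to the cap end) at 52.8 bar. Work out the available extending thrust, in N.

F ≈ 24800 N

With equal pressure on both faces, forces on the annular region cancel; the net push is pressure × rod cross-section.
Rod cross-section A_rod = π/4 × (77.4 mm)² = 4705 mm^2
F = P × A_rod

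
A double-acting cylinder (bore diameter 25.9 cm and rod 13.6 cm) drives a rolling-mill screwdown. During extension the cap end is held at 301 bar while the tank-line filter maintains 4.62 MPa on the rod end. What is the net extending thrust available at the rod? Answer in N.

F ≈ 1.41e6 N

Cap-side area A_cap = π/4 × (25.9 cm)² = 526.9 cm^2
Rod-side annular area A_ann = π/4 × (25.9² − 13.6²) = 381.6 cm^2
Net thrust = P_cap·A_cap − P_rod·A_ann = 1.586e6 N − 1.763e5 N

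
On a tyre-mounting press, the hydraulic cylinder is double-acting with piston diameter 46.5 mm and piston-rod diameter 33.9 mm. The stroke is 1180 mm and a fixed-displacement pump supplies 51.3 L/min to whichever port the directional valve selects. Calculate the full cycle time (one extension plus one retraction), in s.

Cap-side area A_cap = π/4 × (46.5 mm)² = 1698 mm^2
Rod-side annular area A_ann = π/4 × (46.5² − 33.9²) = 795.6 mm^2
t_ext = A_cap·L/Q = 2.344 s
t_ret = A_ann·L/Q = 1.098 s
t_cycle = t_ext + t_ret

t ≈ 3.44 s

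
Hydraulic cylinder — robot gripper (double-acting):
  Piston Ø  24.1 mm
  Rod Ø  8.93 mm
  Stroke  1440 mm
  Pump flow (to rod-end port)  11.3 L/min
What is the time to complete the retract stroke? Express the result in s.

t ≈ 3.01 s

Rod-side annular area A_ann = π/4 × (24.1² − 8.93²) = 393.5 mm^2
Swept volume V = A × L; t = V / Q = A·L / Q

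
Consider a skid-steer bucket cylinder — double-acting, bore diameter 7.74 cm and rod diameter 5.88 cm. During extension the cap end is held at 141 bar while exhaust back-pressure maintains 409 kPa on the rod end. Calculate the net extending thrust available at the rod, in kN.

Cap-side area A_cap = π/4 × (7.74 cm)² = 47.05 cm^2
Rod-side annular area A_ann = π/4 × (7.74² − 5.88²) = 19.90 cm^2
Net thrust = P_cap·A_cap − P_rod·A_ann = 66.34 kN − 0.8138 kN

F ≈ 65.5 kN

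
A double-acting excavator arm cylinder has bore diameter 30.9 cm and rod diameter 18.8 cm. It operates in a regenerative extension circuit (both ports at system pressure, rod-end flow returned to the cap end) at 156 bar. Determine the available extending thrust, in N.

With equal pressure on both faces, forces on the annular region cancel; the net push is pressure × rod cross-section.
Rod cross-section A_rod = π/4 × (18.8 cm)² = 277.6 cm^2
F = P × A_rod

F ≈ 4.33e5 N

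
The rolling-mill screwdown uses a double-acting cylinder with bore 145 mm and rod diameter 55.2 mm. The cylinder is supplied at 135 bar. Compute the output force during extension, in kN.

F ≈ 223 kN

Cap-side area A_cap = π/4 × (145 mm)² = 16510 mm^2
F = P × A_cap = 135 bar × A_cap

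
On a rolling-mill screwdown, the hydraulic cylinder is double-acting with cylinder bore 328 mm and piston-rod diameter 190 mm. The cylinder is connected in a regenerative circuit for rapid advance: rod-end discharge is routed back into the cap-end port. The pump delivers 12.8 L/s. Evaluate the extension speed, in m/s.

In regeneration the rod-end outflow joins the pump flow into the cap end, so the net volume the pump must supply per unit advance equals the rod cross-section area.
Rod cross-section A_rod = π/4 × (190 mm)² = 28350 mm^2
v = Q_pump / A_rod

v ≈ 0.451 m/s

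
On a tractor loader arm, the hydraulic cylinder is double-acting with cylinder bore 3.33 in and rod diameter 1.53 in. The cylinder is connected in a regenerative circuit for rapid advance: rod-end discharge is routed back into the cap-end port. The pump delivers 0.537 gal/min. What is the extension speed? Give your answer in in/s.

In regeneration the rod-end outflow joins the pump flow into the cap end, so the net volume the pump must supply per unit advance equals the rod cross-section area.
Rod cross-section A_rod = π/4 × (1.53 in)² = 1.839 in^2
v = Q_pump / A_rod

v ≈ 1.12 in/s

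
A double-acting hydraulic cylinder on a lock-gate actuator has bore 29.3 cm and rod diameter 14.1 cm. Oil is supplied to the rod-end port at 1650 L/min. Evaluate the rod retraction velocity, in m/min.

Rod-side annular area A_ann = π/4 × (29.3² − 14.1²) = 518.1 cm^2
Flow into the rod-end port fills the annular volume.
v = Q / A

v ≈ 31.8 m/min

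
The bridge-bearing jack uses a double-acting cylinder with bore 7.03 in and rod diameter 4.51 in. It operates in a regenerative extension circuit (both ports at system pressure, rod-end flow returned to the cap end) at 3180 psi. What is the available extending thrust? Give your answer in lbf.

With equal pressure on both faces, forces on the annular region cancel; the net push is pressure × rod cross-section.
Rod cross-section A_rod = π/4 × (4.51 in)² = 15.98 in^2
F = P × A_rod

F ≈ 50800 lbf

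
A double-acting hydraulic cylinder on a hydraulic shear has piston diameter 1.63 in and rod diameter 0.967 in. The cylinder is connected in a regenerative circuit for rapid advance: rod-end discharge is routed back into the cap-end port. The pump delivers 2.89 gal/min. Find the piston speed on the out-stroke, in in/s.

v ≈ 15.2 in/s

In regeneration the rod-end outflow joins the pump flow into the cap end, so the net volume the pump must supply per unit advance equals the rod cross-section area.
Rod cross-section A_rod = π/4 × (0.967 in)² = 0.7344 in^2
v = Q_pump / A_rod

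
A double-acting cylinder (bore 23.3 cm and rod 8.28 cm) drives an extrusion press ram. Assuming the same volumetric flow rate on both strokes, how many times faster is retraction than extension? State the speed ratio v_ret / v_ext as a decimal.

Cap-side area A_cap = π/4 × (23.3 cm)² = 426.4 cm^2
Rod-side annular area A_ann = π/4 × (23.3² − 8.28²) = 372.5 cm^2
For equal Q, v ∝ 1/A, so v_ret/v_ext = A_cap/A_ann.

v_ret/v_ext ≈ 1.14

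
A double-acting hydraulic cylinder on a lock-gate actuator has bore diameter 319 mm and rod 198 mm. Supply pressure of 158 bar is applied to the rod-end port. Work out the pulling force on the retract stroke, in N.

Rod-side annular area A_ann = π/4 × (319² − 198²) = 49130 mm^2
On retraction the pressure acts on the annular area (bore minus rod).
F = P × A_ann

F ≈ 7.76e5 N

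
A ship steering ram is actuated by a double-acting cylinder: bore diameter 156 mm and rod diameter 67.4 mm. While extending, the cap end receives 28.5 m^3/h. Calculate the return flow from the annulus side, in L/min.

Cap-side area A_cap = π/4 × (156 mm)² = 19110 mm^2
Rod-side annular area A_ann = π/4 × (156² − 67.4²) = 15550 mm^2
Piston speed v = Q_in/A_cap; rod-end outflow Q_out = v × A_ann = Q_in × A_ann/A_cap.

Q_out ≈ 386 L/min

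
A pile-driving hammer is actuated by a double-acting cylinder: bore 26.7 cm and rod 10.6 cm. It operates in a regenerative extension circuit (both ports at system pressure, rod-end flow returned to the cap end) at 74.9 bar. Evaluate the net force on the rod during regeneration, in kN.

F ≈ 66.1 kN

With equal pressure on both faces, forces on the annular region cancel; the net push is pressure × rod cross-section.
Rod cross-section A_rod = π/4 × (10.6 cm)² = 88.25 cm^2
F = P × A_rod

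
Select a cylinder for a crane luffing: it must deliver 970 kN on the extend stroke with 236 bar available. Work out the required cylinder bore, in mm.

Extension force acts on the full piston face: F = P × (π/4)D².
D = √(4F / (πP)) = √(4 × 970 kN / (π × 236 bar))

D ≈ 229 mm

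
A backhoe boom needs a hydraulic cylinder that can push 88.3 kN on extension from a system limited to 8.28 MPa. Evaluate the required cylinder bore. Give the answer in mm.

Extension force acts on the full piston face: F = P × (π/4)D².
D = √(4F / (πP)) = √(4 × 88.3 kN / (π × 8.28 MPa))

D ≈ 117 mm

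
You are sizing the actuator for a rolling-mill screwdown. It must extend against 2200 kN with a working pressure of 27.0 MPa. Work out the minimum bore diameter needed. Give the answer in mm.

Extension force acts on the full piston face: F = P × (π/4)D².
D = √(4F / (πP)) = √(4 × 2200 kN / (π × 27.0 MPa))

D ≈ 322 mm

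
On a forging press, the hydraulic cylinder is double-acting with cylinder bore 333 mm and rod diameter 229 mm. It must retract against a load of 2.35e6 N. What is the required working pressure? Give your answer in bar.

Rod-side annular area A_ann = π/4 × (333² − 229²) = 45900 mm^2
Retraction: pressure acts on the annular area.
P = F / A = 2.35e6 N / A

P ≈ 512 bar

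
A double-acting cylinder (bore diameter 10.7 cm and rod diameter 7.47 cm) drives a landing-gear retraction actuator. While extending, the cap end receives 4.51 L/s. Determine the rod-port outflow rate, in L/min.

Q_out ≈ 139 L/min

Cap-side area A_cap = π/4 × (10.7 cm)² = 89.92 cm^2
Rod-side annular area A_ann = π/4 × (10.7² − 7.47²) = 46.09 cm^2
Piston speed v = Q_in/A_cap; rod-end outflow Q_out = v × A_ann = Q_in × A_ann/A_cap.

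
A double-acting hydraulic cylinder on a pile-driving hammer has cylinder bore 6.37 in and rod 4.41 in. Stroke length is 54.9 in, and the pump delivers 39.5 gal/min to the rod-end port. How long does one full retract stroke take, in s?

t ≈ 5.99 s

Rod-side annular area A_ann = π/4 × (6.37² − 4.41²) = 16.59 in^2
Swept volume V = A × L; t = V / Q = A·L / Q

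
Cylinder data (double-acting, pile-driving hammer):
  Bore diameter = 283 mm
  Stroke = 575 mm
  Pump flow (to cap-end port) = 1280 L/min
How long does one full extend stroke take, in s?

t ≈ 1.70 s

Cap-side area A_cap = π/4 × (283 mm)² = 62900 mm^2
Swept volume V = A × L; t = V / Q = A·L / Q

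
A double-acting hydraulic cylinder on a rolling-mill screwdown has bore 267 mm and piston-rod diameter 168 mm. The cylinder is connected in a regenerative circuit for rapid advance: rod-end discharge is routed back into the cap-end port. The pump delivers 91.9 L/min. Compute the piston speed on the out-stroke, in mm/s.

In regeneration the rod-end outflow joins the pump flow into the cap end, so the net volume the pump must supply per unit advance equals the rod cross-section area.
Rod cross-section A_rod = π/4 × (168 mm)² = 22170 mm^2
v = Q_pump / A_rod

v ≈ 69.1 mm/s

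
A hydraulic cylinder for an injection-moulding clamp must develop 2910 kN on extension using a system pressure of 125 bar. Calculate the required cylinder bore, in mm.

D ≈ 544 mm

Extension force acts on the full piston face: F = P × (π/4)D².
D = √(4F / (πP)) = √(4 × 2910 kN / (π × 125 bar))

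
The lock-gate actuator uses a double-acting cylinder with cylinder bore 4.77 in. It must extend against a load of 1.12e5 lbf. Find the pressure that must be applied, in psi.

P ≈ 6270 psi

Cap-side area A_cap = π/4 × (4.77 in)² = 17.87 in^2
P = F / A = 1.12e5 lbf / A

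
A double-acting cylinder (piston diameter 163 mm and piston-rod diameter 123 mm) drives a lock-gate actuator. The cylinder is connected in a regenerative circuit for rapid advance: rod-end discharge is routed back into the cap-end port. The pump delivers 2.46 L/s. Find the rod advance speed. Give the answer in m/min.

In regeneration the rod-end outflow joins the pump flow into the cap end, so the net volume the pump must supply per unit advance equals the rod cross-section area.
Rod cross-section A_rod = π/4 × (123 mm)² = 11880 mm^2
v = Q_pump / A_rod

v ≈ 12.4 m/min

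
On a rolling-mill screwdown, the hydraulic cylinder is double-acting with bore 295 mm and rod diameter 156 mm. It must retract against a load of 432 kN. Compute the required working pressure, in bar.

P ≈ 87.7 bar

Rod-side annular area A_ann = π/4 × (295² − 156²) = 49240 mm^2
Retraction: pressure acts on the annular area.
P = F / A = 432 kN / A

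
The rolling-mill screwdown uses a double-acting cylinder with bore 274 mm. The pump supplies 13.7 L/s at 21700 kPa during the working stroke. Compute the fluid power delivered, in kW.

W ≈ 297 kW

Hydraulic power = P × Q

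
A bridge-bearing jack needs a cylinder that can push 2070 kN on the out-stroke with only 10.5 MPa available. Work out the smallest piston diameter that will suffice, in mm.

Extension force acts on the full piston face: F = P × (π/4)D².
D = √(4F / (πP)) = √(4 × 2070 kN / (π × 10.5 MPa))

D ≈ 501 mm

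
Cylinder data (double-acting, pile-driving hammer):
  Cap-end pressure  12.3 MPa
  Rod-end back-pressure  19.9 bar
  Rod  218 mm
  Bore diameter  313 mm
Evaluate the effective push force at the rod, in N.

Cap-side area A_cap = π/4 × (313 mm)² = 76940 mm^2
Rod-side annular area A_ann = π/4 × (313² − 218²) = 39620 mm^2
Net thrust = P_cap·A_cap − P_rod·A_ann = 9.464e5 N − 78840 N

F ≈ 8.68e5 N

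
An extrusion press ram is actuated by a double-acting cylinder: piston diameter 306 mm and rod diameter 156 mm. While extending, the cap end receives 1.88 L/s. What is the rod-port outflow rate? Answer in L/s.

Cap-side area A_cap = π/4 × (306 mm)² = 73540 mm^2
Rod-side annular area A_ann = π/4 × (306² − 156²) = 54430 mm^2
Piston speed v = Q_in/A_cap; rod-end outflow Q_out = v × A_ann = Q_in × A_ann/A_cap.

Q_out ≈ 1.39 L/s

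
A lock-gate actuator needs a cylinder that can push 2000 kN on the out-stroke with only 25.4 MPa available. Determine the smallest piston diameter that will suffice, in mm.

D ≈ 317 mm

Extension force acts on the full piston face: F = P × (π/4)D².
D = √(4F / (πP)) = √(4 × 2000 kN / (π × 25.4 MPa))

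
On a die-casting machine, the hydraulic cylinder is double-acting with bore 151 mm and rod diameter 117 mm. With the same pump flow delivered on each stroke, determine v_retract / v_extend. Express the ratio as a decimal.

Cap-side area A_cap = π/4 × (151 mm)² = 17910 mm^2
Rod-side annular area A_ann = π/4 × (151² − 117²) = 7157 mm^2
For equal Q, v ∝ 1/A, so v_ret/v_ext = A_cap/A_ann.

v_ret/v_ext ≈ 2.50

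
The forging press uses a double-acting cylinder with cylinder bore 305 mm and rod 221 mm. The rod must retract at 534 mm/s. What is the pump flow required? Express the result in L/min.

Rod-side annular area A_ann = π/4 × (305² − 221²) = 34700 mm^2
Q = A × v

Q ≈ 1110 L/min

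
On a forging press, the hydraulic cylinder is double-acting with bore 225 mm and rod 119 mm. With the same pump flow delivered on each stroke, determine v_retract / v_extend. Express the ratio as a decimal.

Cap-side area A_cap = π/4 × (225 mm)² = 39760 mm^2
Rod-side annular area A_ann = π/4 × (225² − 119²) = 28640 mm^2
For equal Q, v ∝ 1/A, so v_ret/v_ext = A_cap/A_ann.

v_ret/v_ext ≈ 1.39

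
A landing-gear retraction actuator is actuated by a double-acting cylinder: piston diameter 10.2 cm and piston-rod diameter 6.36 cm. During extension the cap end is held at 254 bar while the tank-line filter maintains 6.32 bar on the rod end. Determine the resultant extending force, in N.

F ≈ 2.04e5 N

Cap-side area A_cap = π/4 × (10.2 cm)² = 81.71 cm^2
Rod-side annular area A_ann = π/4 × (10.2² − 6.36²) = 49.94 cm^2
Net thrust = P_cap·A_cap − P_rod·A_ann = 2.076e5 N − 3156 N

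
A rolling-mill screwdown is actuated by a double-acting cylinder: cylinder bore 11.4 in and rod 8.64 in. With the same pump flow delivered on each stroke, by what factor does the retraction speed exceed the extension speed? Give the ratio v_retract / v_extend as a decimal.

Cap-side area A_cap = π/4 × (11.4 in)² = 102.1 in^2
Rod-side annular area A_ann = π/4 × (11.4² − 8.64²) = 43.44 in^2
For equal Q, v ∝ 1/A, so v_ret/v_ext = A_cap/A_ann.

v_ret/v_ext ≈ 2.35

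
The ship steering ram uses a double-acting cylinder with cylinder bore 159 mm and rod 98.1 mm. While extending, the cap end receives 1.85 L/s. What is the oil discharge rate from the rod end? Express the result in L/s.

Cap-side area A_cap = π/4 × (159 mm)² = 19860 mm^2
Rod-side annular area A_ann = π/4 × (159² − 98.1²) = 12300 mm^2
Piston speed v = Q_in/A_cap; rod-end outflow Q_out = v × A_ann = Q_in × A_ann/A_cap.

Q_out ≈ 1.15 L/s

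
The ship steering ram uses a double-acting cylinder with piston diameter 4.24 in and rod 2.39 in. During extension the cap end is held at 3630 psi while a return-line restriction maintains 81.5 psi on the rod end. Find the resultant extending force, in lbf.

Cap-side area A_cap = π/4 × (4.24 in)² = 14.12 in^2
Rod-side annular area A_ann = π/4 × (4.24² − 2.39²) = 9.633 in^2
Net thrust = P_cap·A_cap − P_rod·A_ann = 51250 lbf − 785.1 lbf

F ≈ 50500 lbf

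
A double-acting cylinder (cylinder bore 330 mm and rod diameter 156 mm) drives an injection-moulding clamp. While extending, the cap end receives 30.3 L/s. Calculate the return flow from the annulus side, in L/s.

Q_out ≈ 23.5 L/s

Cap-side area A_cap = π/4 × (330 mm)² = 85530 mm^2
Rod-side annular area A_ann = π/4 × (330² − 156²) = 66420 mm^2
Piston speed v = Q_in/A_cap; rod-end outflow Q_out = v × A_ann = Q_in × A_ann/A_cap.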